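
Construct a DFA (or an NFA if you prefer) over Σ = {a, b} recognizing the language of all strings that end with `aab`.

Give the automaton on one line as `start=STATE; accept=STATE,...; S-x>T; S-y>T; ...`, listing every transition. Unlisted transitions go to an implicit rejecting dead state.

start=q0; accept=q3; q0-a>q1; q0-b>q0; q1-a>q2; q1-b>q0; q2-a>q2; q2-b>q3; q3-a>q1; q3-b>q0

Remember how much of `aab` the current input suffix matches. State q0 means no match yet; q1 means the last symbol is `a`; q2 means the last 2 symbols are `aa`; q3 means the last 3 symbols are `aab`. Only q3 accepts. On a mismatch, fall back to the longest proper suffix that is still a prefix of `aab`.
With 4 states:
        a   b  
>  q0   q1  q0 
   q1   q2  q0 
   q2   q2  q3 
 * q3   q1  q0 
(> = start, * = accepting)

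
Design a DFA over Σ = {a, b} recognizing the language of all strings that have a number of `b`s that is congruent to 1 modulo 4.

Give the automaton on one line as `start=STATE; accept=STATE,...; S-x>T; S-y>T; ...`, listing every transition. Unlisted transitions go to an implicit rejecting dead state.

start=q0; accept=q1; q0-a>q0; q0-b>q1; q1-a>q1; q1-b>q2; q2-a>q2; q2-b>q3; q3-a>q3; q3-b>q0

The only thing that matters is how many `b`s have appeared, reduced mod 4. Use one state per residue: q0 for 0, …, q3 for 3. Reading `b` moves to the next residue; anything else stays put. q1 is accepting.
4 states suffice.
        a   b  
>  q0   q0  q1 
 * q1   q1  q2 
   q2   q2  q3 
   q3   q3  q0 
(> = start, * = accepting)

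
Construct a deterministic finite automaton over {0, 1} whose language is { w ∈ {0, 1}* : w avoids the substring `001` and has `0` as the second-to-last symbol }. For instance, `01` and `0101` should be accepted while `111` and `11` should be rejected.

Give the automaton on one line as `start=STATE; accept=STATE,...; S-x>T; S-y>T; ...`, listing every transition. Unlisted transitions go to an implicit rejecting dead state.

Build one automaton per condition and run them in lockstep. The first has 4 states tracking partial matches of the forbidden pattern `001`; the second has 7 states tracking the last 2 symbols read. A product state is a pair (one from each), accepting exactly when both do. Equivalent product states are then merged.
With 5 states:
        0   1  
>  q0   q1  q0 
   q1   q2  q3 
 * q2   q2  q4 
 * q3   q1  q0 
   q4   q4  q4 
(> = start, * = accepting)

start=q0; accept=q2,q3; q0-0>q1; q0-1>q0; q1-0>q2; q1-1>q3; q2-0>q2; q2-1>q4; q3-0>q1; q3-1>q0; q4-0>q4; q4-1>q4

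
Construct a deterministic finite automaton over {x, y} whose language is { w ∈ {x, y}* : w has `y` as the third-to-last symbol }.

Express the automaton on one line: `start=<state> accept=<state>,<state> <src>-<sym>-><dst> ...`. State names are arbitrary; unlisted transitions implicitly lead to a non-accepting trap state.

Because acceptance depends on a position counted from the end, the machine has to buffer the most recent 3 symbols. Make each state the string of the last up-to-3 symbols read; on input `x` shift the window left and append `x`. Accept when the buffered window has length 3 and begins with `y`.
With 15 states:
          x    y  
>  q0     q1   q2 
   q1     q3   q4 
   q2     q5   q6 
   q3     q7   q8 
   q4     q9  q10 
   q5    q11  q12 
   q6    q13  q14 
   q7     q7   q8 
   q8     q9  q10 
   q9    q11  q12 
   q10   q13  q14 
 * q11    q7   q8 
 * q12    q9  q10 
 * q13   q11  q12 
 * q14   q13  q14 
(> = start, * = accepting)

start=q0 accept=q11,q12,q13,q14 q0-x->q1 q0-y->q2 q1-x->q3 q1-y->q4 q2-x->q5 q2-y->q6 q3-x->q7 q3-y->q8 q4-x->q9 q4-y->q10 q5-x->q11 q5-y->q12 q6-x->q13 q6-y->q14 q7-x->q7 q7-y->q8 q8-x->q9 q8-y->q10 q9-x->q11 q9-y->q12 q10-x->q13 q10-y->q14 q11-x->q7 q11-y->q8 q12-x->q9 q12-y->q10 q13-x->q11 q13-y->q12 q14-x->q13 q14-y->q14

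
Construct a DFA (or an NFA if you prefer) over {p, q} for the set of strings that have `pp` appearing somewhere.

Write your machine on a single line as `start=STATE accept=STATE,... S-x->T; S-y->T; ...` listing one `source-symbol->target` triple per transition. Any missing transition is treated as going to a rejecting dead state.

Track how much of `pp` has been matched so far: state S0 is no progress, S2 is the absorbing accept state reached once `pp` has occurred. Intermediate states record partial matches; on a mismatch, fall back to the longest reusable overlap.
With 3 states:
        p   q  
>  S0   S1  S0 
   S1   S2  S0 
 * S2   S2  S2 
(> = start, * = accepting)

start=S0; accept=S2; S0-p->S1; S0-q->S0; S1-p->S2; S1-q->S0; S2-p->S2; S2-q->S2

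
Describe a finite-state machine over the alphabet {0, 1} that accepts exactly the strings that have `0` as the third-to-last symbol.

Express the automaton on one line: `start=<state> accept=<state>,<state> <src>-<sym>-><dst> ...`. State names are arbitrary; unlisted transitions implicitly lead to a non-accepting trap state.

A DFA must remember the last 3 symbols (since which symbol is third-to-last isn't known until the input ends). Use one state per possible window of the last ≤3 symbols; accept from those whose window starts with `0`.
A 15-state machine:
          0    1  
>  S0     S1   S2 
   S1     S3   S4 
   S2     S5   S6 
   S3     S7   S8 
   S4     S9  S10 
   S5    S11  S12 
   S6    S13  S14 
 * S7     S7   S8 
 * S8     S9  S10 
 * S9    S11  S12 
 * S10   S13  S14 
   S11    S7   S8 
   S12    S9  S10 
   S13   S11  S12 
   S14   S13  S14 
(> = start, * = accepting)

start=S0 accept=S7,S8,S9,S10 S0-0->S1 S0-1->S2 S1-0->S3 S1-1->S4 S2-0->S5 S2-1->S6 S3-0->S7 S3-1->S8 S4-0->S9 S4-1->S10 S5-0->S11 S5-1->S12 S6-0->S13 S6-1->S14 S7-0->S7 S7-1->S8 S8-0->S9 S8-1->S10 S9-0->S11 S9-1->S12 S10-0->S13 S10-1->S14 S11-0->S7 S11-1->S8 S12-0->S9 S12-1->S10 S13-0->S11 S13-1->S12 S14-0->S13 S14-1->S14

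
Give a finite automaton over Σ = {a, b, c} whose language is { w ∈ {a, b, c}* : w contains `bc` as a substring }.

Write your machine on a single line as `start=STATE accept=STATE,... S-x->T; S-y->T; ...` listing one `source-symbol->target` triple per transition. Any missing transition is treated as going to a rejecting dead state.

start=q0; accept=q2; q0-a->q0; q0-b->q1; q0-c->q0; q1-a->q0; q1-b->q1; q1-c->q2; q2-a->q2; q2-b->q2; q2-c->q2

Track how much of `bc` has been matched so far: state q0 is no progress, q2 is the absorbing accept state reached once `bc` has occurred. Intermediate states record partial matches; on a mismatch, fall back to the longest reusable overlap.
        a   b   c  
>  q0   q0  q1  q0 
   q1   q0  q1  q2 
 * q2   q2  q2  q2 
(> = start, * = accepting)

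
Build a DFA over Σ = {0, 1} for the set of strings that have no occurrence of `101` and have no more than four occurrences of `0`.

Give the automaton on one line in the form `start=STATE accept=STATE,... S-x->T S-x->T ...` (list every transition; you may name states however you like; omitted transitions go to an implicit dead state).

Build one automaton per condition and run them in lockstep. One (4 states) tracks partial matches of the forbidden pattern `101`; the other (6 states) tracks the count of `0`s, saturating at 5. Each combined state is a pair, one component from each; accept when both components accept. After merging equivalent states the machine shrinks.
14 states suffice.
          0    1  
>* q0     q1   q2 
 * q1     q3   q4 
 * q2     q5   q2 
 * q3     q6   q7 
 * q4     q8   q4 
 * q5     q3   q9 
 * q6    q10  q11 
 * q7    q12   q7 
 * q8     q6   q9 
   q9     q9   q9 
 * q10    q9  q10 
 * q11   q13  q11 
 * q12   q10   q9 
 * q13    q9   q9 
(> = start, * = accepting)

start=q0 accept=q0,q1,q2,q3,q4,q5,q6,q7,q8,q10,q11,q12,q13 q0-0->q1 q0-1->q2 q1-0->q3 q1-1->q4 q2-0->q5 q2-1->q2 q3-0->q6 q3-1->q7 q4-0->q8 q4-1->q4 q5-0->q3 q5-1->q9 q6-0->q10 q6-1->q11 q7-0->q12 q7-1->q7 q8-0->q6 q8-1->q9 q9-0->q9 q9-1->q9 q10-0->q9 q10-1->q10 q11-0->q13 q11-1->q11 q12-0->q10 q12-1->q9 q13-0->q9 q13-1->q9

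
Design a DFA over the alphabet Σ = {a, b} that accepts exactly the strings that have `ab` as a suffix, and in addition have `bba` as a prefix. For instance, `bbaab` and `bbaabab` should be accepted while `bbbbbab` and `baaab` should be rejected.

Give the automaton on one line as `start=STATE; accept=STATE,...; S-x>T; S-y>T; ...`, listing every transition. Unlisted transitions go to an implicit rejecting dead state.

start=S0; accept=S7; S0-a>S1; S0-b>S2; S1-a>S1; S1-b>S3; S2-a>S1; S2-b>S4; S3-a>S1; S3-b>S5; S4-a>S6; S4-b>S5; S5-a>S1; S5-b>S5; S6-a>S6; S6-b>S7; S7-a>S6; S7-b>S8; S8-a>S6; S8-b>S8

Run two small machines in parallel and take their product. One (3 states) tracks how much of the suffix `ab` has currently been matched; the other (5 states) tracks whether the input so far still matches the prefix `bba`. Each combined state is a pair, one component from each; accept when both components accept.
        a   b  
>  S0   S1  S2 
   S1   S1  S3 
   S2   S1  S4 
   S3   S1  S5 
   S4   S6  S5 
   S5   S1  S5 
   S6   S6  S7 
 * S7   S6  S8 
   S8   S6  S8 
(> = start, * = accepting)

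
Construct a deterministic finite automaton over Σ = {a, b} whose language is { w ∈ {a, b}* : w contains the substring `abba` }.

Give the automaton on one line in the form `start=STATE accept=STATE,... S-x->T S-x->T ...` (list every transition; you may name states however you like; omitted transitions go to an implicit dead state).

start=q0 accept=q4 q0-a->q1 q0-b->q0 q1-a->q1 q1-b->q2 q2-a->q1 q2-b->q3 q3-a->q4 q3-b->q0 q4-a->q4 q4-b->q4

Track how much of `abba` has been matched so far: state q0 is no progress, q4 is the absorbing accept state reached once `abba` has occurred. Intermediate states record partial matches; on a mismatch, fall back to the longest reusable overlap.
With 5 states:
        a   b  
>  q0   q1  q0 
   q1   q1  q2 
   q2   q1  q3 
   q3   q4  q0 
 * q4   q4  q4 
(> = start, * = accepting)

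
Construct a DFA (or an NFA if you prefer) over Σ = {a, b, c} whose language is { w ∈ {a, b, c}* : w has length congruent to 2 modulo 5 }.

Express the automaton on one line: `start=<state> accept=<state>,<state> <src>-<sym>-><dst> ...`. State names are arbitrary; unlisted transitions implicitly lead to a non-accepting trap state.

Count input length modulo 5: every symbol advances one step around the cycle q0 → q1 → q2 → q3 → q4 → q0. Accept at q2.
5 states suffice.
        a   b   c  
>  q0   q1  q1  q1 
   q1   q2  q2  q2 
 * q2   q3  q3  q3 
   q3   q4  q4  q4 
   q4   q0  q0  q0 
(> = start, * = accepting)

start=q0 accept=q2 q0-a->q1 q0-b->q1 q0-c->q1 q1-a->q2 q1-b->q2 q1-c->q2 q2-a->q3 q2-b->q3 q2-c->q3 q3-a->q4 q3-b->q4 q3-c->q4 q4-a->q0 q4-b->q0 q4-c->q0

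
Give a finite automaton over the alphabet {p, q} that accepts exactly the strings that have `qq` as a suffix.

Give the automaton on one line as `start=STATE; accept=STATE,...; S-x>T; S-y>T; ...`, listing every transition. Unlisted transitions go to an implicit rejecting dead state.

start=s0; accept=s2; s0-p>s0; s0-q>s1; s1-p>s0; s1-q>s2; s2-p>s0; s2-q>s2

Remember how much of `qq` the current input suffix matches. State s0 means no match yet; s1 means the last symbol is `q`; s2 means the last 2 symbols are `qq`. Only s2 accepts. On a mismatch, fall back to the longest proper suffix that is still a prefix of `qq`.
        p   q  
>  s0   s0  s1 
   s1   s0  s2 
 * s2   s0  s2 
(> = start, * = accepting)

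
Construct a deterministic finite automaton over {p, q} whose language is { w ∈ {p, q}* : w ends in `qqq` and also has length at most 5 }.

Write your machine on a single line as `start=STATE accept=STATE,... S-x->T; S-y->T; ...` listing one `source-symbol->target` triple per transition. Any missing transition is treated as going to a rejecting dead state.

start=A; accept=J,L,M; A-p->B; A-q->C; B-p->D; B-q->E; C-p->D; C-q->F; D-p->G; D-q->H; E-p->G; E-q->I; F-p->G; F-q->J; G-p->G; G-q->G; H-p->G; H-q->K; I-p->G; I-q->L; J-p->G; J-q->L; K-p->G; K-q->M; L-p->G; L-q->M; M-p->G; M-q->G

Build one automaton per condition and run them in lockstep. One (4 states) tracks how much of the suffix `qqq` has currently been matched; the other (7 states) tracks the input length, saturating at 6. Each combined state is a pair, one component from each; accept when both components accept. Minimizing collapses redundant product states.
With 13 states:
       p  q 
>  A   B  C 
   B   D  E 
   C   D  F 
   D   G  H 
   E   G  I 
   F   G  J 
   G   G  G 
   H   G  K 
   I   G  L 
 * J   G  L 
   K   G  M 
 * L   G  M 
 * M   G  G 
(> = start, * = accepting)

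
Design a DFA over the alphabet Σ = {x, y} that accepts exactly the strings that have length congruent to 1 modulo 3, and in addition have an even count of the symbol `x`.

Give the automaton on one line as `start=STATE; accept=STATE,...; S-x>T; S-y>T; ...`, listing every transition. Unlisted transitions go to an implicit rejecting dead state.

Build one automaton per condition and run them in lockstep. One (3 states) tracks the input length modulo 3; the other (2 states) tracks the count of `x`s modulo 2. Each combined state is a pair, one component from each; accept when both components accept.
With 6 states:
        x   y  
>  s0   s1  s2 
   s1   s3  s4 
 * s2   s4  s3 
   s3   s5  s0 
   s4   s0  s5 
   s5   s2  s1 
(> = start, * = accepting)

start=s0; accept=s2; s0-x>s1; s0-y>s2; s1-x>s3; s1-y>s4; s2-x>s4; s2-y>s3; s3-x>s5; s3-y>s0; s4-x>s0; s4-y>s5; s5-x>s2; s5-y>s1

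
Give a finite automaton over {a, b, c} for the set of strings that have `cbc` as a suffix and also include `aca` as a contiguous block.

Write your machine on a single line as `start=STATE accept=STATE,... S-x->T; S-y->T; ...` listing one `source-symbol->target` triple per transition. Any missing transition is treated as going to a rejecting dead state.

start=s0; accept=s6; s0-a->s1; s0-b->s0; s0-c->s0; s1-a->s1; s1-b->s0; s1-c->s2; s2-a->s3; s2-b->s0; s2-c->s0; s3-a->s3; s3-b->s3; s3-c->s4; s4-a->s3; s4-b->s5; s4-c->s4; s5-a->s3; s5-b->s3; s5-c->s6; s6-a->s3; s6-b->s5; s6-c->s4

Build one automaton per condition and run them in lockstep. One (4 states) tracks how much of the suffix `cbc` has currently been matched; the other (4 states) tracks whether and how much of `aca` has been seen. Each combined state is a pair, one component from each; accept when both components accept. After merging equivalent states the machine shrinks.
A 7-state machine:
        a   b   c  
>  s0   s1  s0  s0 
   s1   s1  s0  s2 
   s2   s3  s0  s0 
   s3   s3  s3  s4 
   s4   s3  s5  s4 
   s5   s3  s3  s6 
 * s6   s3  s5  s4 
(> = start, * = accepting)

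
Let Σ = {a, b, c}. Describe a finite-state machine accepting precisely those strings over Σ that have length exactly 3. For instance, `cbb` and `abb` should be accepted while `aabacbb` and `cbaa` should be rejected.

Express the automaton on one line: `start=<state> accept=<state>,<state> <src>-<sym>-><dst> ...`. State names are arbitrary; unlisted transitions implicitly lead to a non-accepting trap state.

We only need to distinguish lengths 0, 1, …, 3, and '>3'. Chain S0 → S1 → S2 → S3 → S4 on every symbol, with S4 looping. Accepting states: {S3}.
5 states suffice.
        a   b   c  
>  S0   S1  S1  S1 
   S1   S2  S2  S2 
   S2   S3  S3  S3 
 * S3   S4  S4  S4 
   S4   S4  S4  S4 
(> = start, * = accepting)

start=S0 accept=S3 S0-a->S1 S0-b->S1 S0-c->S1 S1-a->S2 S1-b->S2 S1-c->S2 S2-a->S3 S2-b->S3 S2-c->S3 S3-a->S4 S3-b->S4 S3-c->S4 S4-a->S4 S4-b->S4 S4-c->S4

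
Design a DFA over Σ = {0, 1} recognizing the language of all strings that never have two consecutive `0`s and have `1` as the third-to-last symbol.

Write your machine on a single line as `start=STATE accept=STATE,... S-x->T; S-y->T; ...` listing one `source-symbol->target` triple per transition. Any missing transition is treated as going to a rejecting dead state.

Build one automaton per condition and run them in lockstep. One (3 states) tracks partial matches of the forbidden pattern `00`; the other (15 states) tracks the last 3 symbols read. Each combined state is a pair, one component from each; accept when both components accept. After merging equivalent states the machine shrinks.
9 states suffice.
       0  1 
>  A   B  C 
   B   D  C 
   C   E  F 
   D   D  D 
   E   D  G 
   F   H  I 
 * G   E  F 
 * H   D  G 
 * I   H  I 
(> = start, * = accepting)

start=A; accept=G,H,I; A-0->B; A-1->C; B-0->D; B-1->C; C-0->E; C-1->F; D-0->D; D-1->D; E-0->D; E-1->G; F-0->H; F-1->I; G-0->E; G-1->F; H-0->D; H-1->G; I-0->H; I-1->I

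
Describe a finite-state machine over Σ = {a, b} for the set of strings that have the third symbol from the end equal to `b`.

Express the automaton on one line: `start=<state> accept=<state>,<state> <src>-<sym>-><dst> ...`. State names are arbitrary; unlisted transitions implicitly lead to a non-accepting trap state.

A DFA must remember the last 3 symbols (since which symbol is third-to-last isn't known until the input ends). Use one state per possible window of the last ≤3 symbols; accept from those whose window starts with `b`.
15 states suffice.
          a    b  
>  q0     q1   q2 
   q1     q3   q4 
   q2     q5   q6 
   q3     q7   q8 
   q4     q9  q10 
   q5    q11  q12 
   q6    q13  q14 
   q7     q7   q8 
   q8     q9  q10 
   q9    q11  q12 
   q10   q13  q14 
 * q11    q7   q8 
 * q12    q9  q10 
 * q13   q11  q12 
 * q14   q13  q14 
(> = start, * = accepting)

start=q0 accept=q11,q12,q13,q14 q0-a->q1 q0-b->q2 q1-a->q3 q1-b->q4 q2-a->q5 q2-b->q6 q3-a->q7 q3-b->q8 q4-a->q9 q4-b->q10 q5-a->q11 q5-b->q12 q6-a->q13 q6-b->q14 q7-a->q7 q7-b->q8 q8-a->q9 q8-b->q10 q9-a->q11 q9-b->q12 q10-a->q13 q10-b->q14 q11-a->q7 q11-b->q8 q12-a->q9 q12-b->q10 q13-a->q11 q13-b->q12 q14-a->q13 q14-b->q14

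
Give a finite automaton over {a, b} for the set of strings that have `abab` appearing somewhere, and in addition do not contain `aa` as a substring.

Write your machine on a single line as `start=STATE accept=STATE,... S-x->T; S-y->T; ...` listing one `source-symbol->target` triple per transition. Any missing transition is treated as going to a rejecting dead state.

Build one automaton per condition and run them in lockstep. The first has 5 states tracking whether and how much of `abab` has been seen; the second has 3 states tracking partial matches of the forbidden pattern `aa`. A product state is a pair (one from each), accepting exactly when both do. Equivalent product states are then merged.
With 7 states:
        a   b  
>  S0   S1  S0 
   S1   S2  S3 
   S2   S2  S2 
   S3   S4  S0 
   S4   S2  S5 
 * S5   S6  S5 
 * S6   S2  S5 
(> = start, * = accepting)

start=S0; accept=S5,S6; S0-a->S1; S0-b->S0; S1-a->S2; S1-b->S3; S2-a->S2; S2-b->S2; S3-a->S4; S3-b->S0; S4-a->S2; S4-b->S5; S5-a->S6; S5-b->S5; S6-a->S2; S6-b->S5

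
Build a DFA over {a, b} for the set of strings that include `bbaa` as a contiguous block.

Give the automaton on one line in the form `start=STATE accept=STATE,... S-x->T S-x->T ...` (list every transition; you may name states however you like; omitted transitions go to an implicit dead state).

start=q0 accept=q4 q0-a->q0 q0-b->q1 q1-a->q0 q1-b->q2 q2-a->q3 q2-b->q2 q3-a->q4 q3-b->q1 q4-a->q4 q4-b->q4

Track how much of `bbaa` has been matched so far: state q0 is no progress, q4 is the absorbing accept state reached once `bbaa` has occurred. Intermediate states record partial matches; on a mismatch, fall back to the longest reusable overlap.
5 states suffice.
        a   b  
>  q0   q0  q1 
   q1   q0  q2 
   q2   q3  q2 
   q3   q4  q1 
 * q4   q4  q4 
(> = start, * = accepting)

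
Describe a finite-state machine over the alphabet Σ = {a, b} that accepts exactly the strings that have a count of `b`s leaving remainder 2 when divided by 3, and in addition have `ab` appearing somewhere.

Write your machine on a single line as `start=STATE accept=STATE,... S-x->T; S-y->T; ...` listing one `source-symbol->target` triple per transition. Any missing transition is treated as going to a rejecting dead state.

Build one automaton per condition and run them in lockstep. One (3 states) tracks the count of `b`s modulo 3; the other (3 states) tracks whether and how much of `ab` has been seen. Each combined state is a pair, one component from each; accept when both components accept. Equivalent product states are then merged.
A 7-state machine:
        a   b  
>  q0   q1  q2 
   q1   q1  q3 
   q2   q3  q4 
   q3   q3  q5 
   q4   q6  q0 
 * q5   q5  q1 
   q6   q6  q1 
(> = start, * = accepting)

start=q0; accept=q5; q0-a->q1; q0-b->q2; q1-a->q1; q1-b->q3; q2-a->q3; q2-b->q4; q3-a->q3; q3-b->q5; q4-a->q6; q4-b->q0; q5-a->q5; q5-b->q1; q6-a->q6; q6-b->q1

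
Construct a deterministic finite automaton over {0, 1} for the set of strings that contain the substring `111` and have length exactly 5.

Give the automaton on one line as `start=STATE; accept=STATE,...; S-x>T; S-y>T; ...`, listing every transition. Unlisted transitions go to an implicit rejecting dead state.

start=A; accept=M; A-0>B; A-1>C; B-0>D; B-1>E; C-0>D; C-1>F; D-0>G; D-1>H; E-0>G; E-1>I; F-0>G; F-1>J; G-0>G; G-1>G; H-0>G; H-1>K; I-0>G; I-1>L; J-0>L; J-1>L; K-0>G; K-1>M; L-0>M; L-1>M; M-0>G; M-1>G

Handle the two conditions separately and then intersect. The first has 4 states tracking whether and how much of `111` has been seen; the second has 7 states tracking the input length, saturating at 6. A product state is a pair (one from each), accepting exactly when both do. Minimizing collapses redundant product states.
13 states suffice.
       0  1 
>  A   B  C 
   B   D  E 
   C   D  F 
   D   G  H 
   E   G  I 
   F   G  J 
   G   G  G 
   H   G  K 
   I   G  L 
   J   L  L 
   K   G  M 
   L   M  M 
 * M   G  G 
(> = start, * = accepting)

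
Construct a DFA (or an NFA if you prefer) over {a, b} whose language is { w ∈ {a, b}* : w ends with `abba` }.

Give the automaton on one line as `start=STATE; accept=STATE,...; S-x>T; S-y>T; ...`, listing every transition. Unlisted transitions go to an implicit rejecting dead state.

Let each state record the length of the longest suffix of the input read so far that is also a prefix of `abba`. q1 means the last symbol is `a`; q2 means the last 2 symbols are `ab`; q3 means the last 3 symbols are `abb`; q4 means the last 4 symbols are `abba`. Accept only at q4, where the string currently ends in `abba`.
5 states suffice.
        a   b  
>  q0   q1  q0 
   q1   q1  q2 
   q2   q1  q3 
   q3   q4  q0 
 * q4   q1  q2 
(> = start, * = accepting)

start=q0; accept=q4; q0-a>q1; q0-b>q0; q1-a>q1; q1-b>q2; q2-a>q1; q2-b>q3; q3-a>q4; q3-b>q0; q4-a>q1; q4-b>q2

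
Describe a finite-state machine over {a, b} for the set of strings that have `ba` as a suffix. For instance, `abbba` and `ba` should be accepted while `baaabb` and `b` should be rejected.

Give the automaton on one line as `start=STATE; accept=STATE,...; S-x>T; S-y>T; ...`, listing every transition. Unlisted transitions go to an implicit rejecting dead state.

Let each state record the length of the longest suffix of the input read so far that is also a prefix of `ba`. q1 means the last symbol is `b`; q2 means the last 2 symbols are `ba`. Accept only at q2, where the string currently ends in `ba`.
        a   b  
>  q0   q0  q1 
   q1   q2  q1 
 * q2   q0  q1 
(> = start, * = accepting)

start=q0; accept=q2; q0-a>q0; q0-b>q1; q1-a>q2; q1-b>q1; q2-a>q0; q2-b>q1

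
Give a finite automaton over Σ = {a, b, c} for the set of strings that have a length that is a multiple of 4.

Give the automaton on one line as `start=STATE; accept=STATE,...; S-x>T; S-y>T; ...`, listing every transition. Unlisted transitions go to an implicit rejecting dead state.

Only the length mod 4 matters, so use a 4-cycle: from any state, every input symbol moves to the next state, wrapping q3 back to q0. Mark q0 accepting.
A 4-state machine:
        a   b   c  
>* q0   q1  q1  q1 
   q1   q2  q2  q2 
   q2   q3  q3  q3 
   q3   q0  q0  q0 
(> = start, * = accepting)

start=q0; accept=q0; q0-a>q1; q0-b>q1; q0-c>q1; q1-a>q2; q1-b>q2; q1-c>q2; q2-a>q3; q2-b>q3; q2-c>q3; q3-a>q0; q3-b>q0; q3-c>q0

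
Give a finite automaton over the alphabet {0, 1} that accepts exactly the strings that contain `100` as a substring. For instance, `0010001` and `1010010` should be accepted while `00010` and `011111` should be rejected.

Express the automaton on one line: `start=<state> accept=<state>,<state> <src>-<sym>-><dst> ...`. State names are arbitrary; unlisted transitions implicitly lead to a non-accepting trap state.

States s0..s2 record the length of the longest prefix of `100` that matches the current input suffix. Reaching s3 means `100` has been seen, and we stay there forever. Accept from s3.
With 4 states:
        0   1  
>  s0   s0  s1 
   s1   s2  s1 
   s2   s3  s1 
 * s3   s3  s3 
(> = start, * = accepting)

start=s0 accept=s3 s0-0->s0 s0-1->s1 s1-0->s2 s1-1->s1 s2-0->s3 s2-1->s1 s3-0->s3 s3-1->s3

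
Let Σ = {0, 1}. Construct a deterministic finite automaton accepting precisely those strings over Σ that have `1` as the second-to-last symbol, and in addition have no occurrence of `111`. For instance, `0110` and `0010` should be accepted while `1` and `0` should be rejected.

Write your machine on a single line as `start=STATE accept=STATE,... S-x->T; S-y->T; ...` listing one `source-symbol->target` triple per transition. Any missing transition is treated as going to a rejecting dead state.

Build one automaton per condition and run them in lockstep. The first has 7 states tracking the last 2 symbols read; the second has 4 states tracking partial matches of the forbidden pattern `111`. A product state is a pair (one from each), accepting exactly when both do. Equivalent product states are then merged.
A 5-state machine:
       0  1 
>  A   A  B 
   B   C  D 
 * C   A  B 
 * D   C  E 
   E   E  E 
(> = start, * = accepting)

start=A; accept=C,D; A-0->A; A-1->B; B-0->C; B-1->D; C-0->A; C-1->B; D-0->C; D-1->E; E-0->E; E-1->E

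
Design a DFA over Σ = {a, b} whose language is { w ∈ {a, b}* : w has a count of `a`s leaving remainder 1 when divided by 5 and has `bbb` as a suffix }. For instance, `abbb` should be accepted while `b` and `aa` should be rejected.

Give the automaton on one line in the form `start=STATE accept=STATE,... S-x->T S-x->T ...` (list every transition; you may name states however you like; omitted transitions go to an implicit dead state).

Handle the two conditions separately and then intersect. One (5 states) tracks the count of `a`s modulo 5; the other (4 states) tracks how much of the suffix `bbb` has currently been matched. Each combined state is a pair, one component from each; accept when both components accept.
          a    b  
>  q0     q1   q2 
   q1     q3   q4 
   q2     q1   q5 
   q3     q6   q7 
   q4     q3   q8 
   q5     q1   q9 
   q6    q10  q11 
   q7     q6  q12 
   q8     q3  q13 
   q9     q1   q9 
   q10    q0  q14 
   q11   q10  q15 
   q12    q6  q16 
 * q13    q3  q13 
   q14    q0  q17 
   q15   q10  q18 
   q16    q6  q16 
   q17    q0  q19 
   q18   q10  q18 
   q19    q0  q19 
(> = start, * = accepting)

start=q0 accept=q13 q0-a->q1 q0-b->q2 q1-a->q3 q1-b->q4 q2-a->q1 q2-b->q5 q3-a->q6 q3-b->q7 q4-a->q3 q4-b->q8 q5-a->q1 q5-b->q9 q6-a->q10 q6-b->q11 q7-a->q6 q7-b->q12 q8-a->q3 q8-b->q13 q9-a->q1 q9-b->q9 q10-a->q0 q10-b->q14 q11-a->q10 q11-b->q15 q12-a->q6 q12-b->q16 q13-a->q3 q13-b->q13 q14-a->q0 q14-b->q17 q15-a->q10 q15-b->q18 q16-a->q6 q16-b->q16 q17-a->q0 q17-b->q19 q18-a->q10 q18-b->q18 q19-a->q0 q19-b->q19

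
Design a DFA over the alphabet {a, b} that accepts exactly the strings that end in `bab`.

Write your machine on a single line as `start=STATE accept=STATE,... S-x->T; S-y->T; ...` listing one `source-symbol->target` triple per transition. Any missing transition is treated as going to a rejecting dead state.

start=q0; accept=q3; q0-a->q0; q0-b->q1; q1-a->q2; q1-b->q1; q2-a->q0; q2-b->q3; q3-a->q2; q3-b->q1

Let each state record the length of the longest suffix of the input read so far that is also a prefix of `bab`. q1 means the last symbol is `b`; q2 means the last 2 symbols are `ba`; q3 means the last 3 symbols are `bab`. Accept only at q3, where the string currently ends in `bab`.
        a   b  
>  q0   q0  q1 
   q1   q2  q1 
   q2   q0  q3 
 * q3   q2  q1 
(> = start, * = accepting)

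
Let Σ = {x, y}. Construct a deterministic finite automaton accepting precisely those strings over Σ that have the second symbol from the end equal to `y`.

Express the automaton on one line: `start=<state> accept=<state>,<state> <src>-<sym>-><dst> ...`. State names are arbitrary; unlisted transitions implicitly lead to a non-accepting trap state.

start=A accept=F,G A-x->B A-y->C B-x->D B-y->E C-x->F C-y->G D-x->D D-y->E E-x->F E-y->G F-x->D F-y->E G-x->F G-y->G

Because acceptance depends on a position counted from the end, the machine has to buffer the most recent 2 symbols. Make each state the string of the last up-to-2 symbols read; on input `x` shift the window left and append `x`. Accept when the buffered window has length 2 and begins with `y`.
A 7-state machine:
       x  y 
>  A   B  C 
   B   D  E 
   C   F  G 
   D   D  E 
   E   F  G 
 * F   D  E 
 * G   F  G 
(> = start, * = accepting)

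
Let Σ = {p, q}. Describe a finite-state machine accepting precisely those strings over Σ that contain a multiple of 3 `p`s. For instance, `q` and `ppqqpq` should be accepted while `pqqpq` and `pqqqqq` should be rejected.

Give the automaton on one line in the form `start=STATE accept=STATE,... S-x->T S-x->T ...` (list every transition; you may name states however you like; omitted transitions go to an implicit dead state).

start=s0 accept=s0 s0-p->s1 s0-q->s0 s1-p->s2 s1-q->s1 s2-p->s0 s2-q->s2

Keep the running count of `p`s modulo 3: each `p` advances along the cycle s0 → s1 → s2 → s0 while other symbols loop. Accept at s0.
3 states suffice.
        p   q  
>* s0   s1  s0 
   s1   s2  s1 
   s2   s0  s2 
(> = start, * = accepting)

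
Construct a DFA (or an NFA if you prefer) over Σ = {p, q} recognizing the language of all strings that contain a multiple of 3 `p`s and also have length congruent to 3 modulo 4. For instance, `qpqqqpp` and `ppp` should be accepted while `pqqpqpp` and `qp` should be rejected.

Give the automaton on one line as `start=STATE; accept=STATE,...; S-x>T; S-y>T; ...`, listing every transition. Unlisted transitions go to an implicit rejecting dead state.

Build one automaton per condition and run them in lockstep. The first has 3 states tracking the count of `p`s modulo 3; the second has 4 states tracking the input length modulo 4. A product state is a pair (one from each), accepting exactly when both do.
          p    q  
>  S0     S1   S2 
   S1     S3   S4 
   S2     S4   S5 
   S3     S6   S7 
   S4     S7   S8 
   S5     S8   S6 
 * S6     S9   S0 
   S7     S0  S10 
   S8    S10   S9 
   S9    S11   S1 
   S10    S2  S11 
   S11    S5   S3 
(> = start, * = accepting)

start=S0; accept=S6; S0-p>S1; S0-q>S2; S1-p>S3; S1-q>S4; S2-p>S4; S2-q>S5; S3-p>S6; S3-q>S7; S4-p>S7; S4-q>S8; S5-p>S8; S5-q>S6; S6-p>S9; S6-q>S0; S7-p>S0; S7-q>S10; S8-p>S10; S8-q>S9; S9-p>S11; S9-q>S1; S10-p>S2; S10-q>S11; S11-p>S5; S11-q>S3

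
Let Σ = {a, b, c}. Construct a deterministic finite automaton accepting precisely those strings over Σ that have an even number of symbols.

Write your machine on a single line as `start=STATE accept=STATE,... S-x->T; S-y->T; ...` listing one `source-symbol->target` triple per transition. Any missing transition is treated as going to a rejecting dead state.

start=S0; accept=S0; S0-a->S1; S0-b->S1; S0-c->S1; S1-a->S0; S1-b->S0; S1-c->S0

Count input length modulo 2: every symbol advances one step around the cycle S0 → S1 → S0. Accept at S0.
2 states suffice.
        a   b   c  
>* S0   S1  S1  S1 
   S1   S0  S0  S0 
(> = start, * = accepting)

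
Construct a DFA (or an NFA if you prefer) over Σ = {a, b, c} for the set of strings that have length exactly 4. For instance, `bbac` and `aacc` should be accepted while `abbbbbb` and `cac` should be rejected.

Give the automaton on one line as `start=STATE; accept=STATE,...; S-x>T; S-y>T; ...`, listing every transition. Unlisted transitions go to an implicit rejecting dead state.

We only need to distinguish lengths 0, 1, …, 4, and '>4'. Chain s0 → s1 → s2 → s3 → s4 → s5 on every symbol, with s5 looping. Accepting states: {s4}.
6 states suffice.
        a   b   c  
>  s0   s1  s1  s1 
   s1   s2  s2  s2 
   s2   s3  s3  s3 
   s3   s4  s4  s4 
 * s4   s5  s5  s5 
   s5   s5  s5  s5 
(> = start, * = accepting)

start=s0; accept=s4; s0-a>s1; s0-b>s1; s0-c>s1; s1-a>s2; s1-b>s2; s1-c>s2; s2-a>s3; s2-b>s3; s2-c>s3; s3-a>s4; s3-b>s4; s3-c>s4; s4-a>s5; s4-b>s5; s4-c>s5; s5-a>s5; s5-b>s5; s5-c>s5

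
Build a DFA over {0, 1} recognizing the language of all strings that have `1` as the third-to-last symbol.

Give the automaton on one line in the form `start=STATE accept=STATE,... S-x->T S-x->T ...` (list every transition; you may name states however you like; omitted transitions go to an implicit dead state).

start=s0 accept=s11,s12,s13,s14 s0-0->s1 s0-1->s2 s1-0->s3 s1-1->s4 s2-0->s5 s2-1->s6 s3-0->s7 s3-1->s8 s4-0->s9 s4-1->s10 s5-0->s11 s5-1->s12 s6-0->s13 s6-1->s14 s7-0->s7 s7-1->s8 s8-0->s9 s8-1->s10 s9-0->s11 s9-1->s12 s10-0->s13 s10-1->s14 s11-0->s7 s11-1->s8 s12-0->s9 s12-1->s10 s13-0->s11 s13-1->s12 s14-0->s13 s14-1->s14

Because acceptance depends on a position counted from the end, the machine has to buffer the most recent 3 symbols. Make each state the string of the last up-to-3 symbols read; on input `x` shift the window left and append `x`. Accept when the buffered window has length 3 and begins with `1`.
15 states suffice.
          0    1  
>  s0     s1   s2 
   s1     s3   s4 
   s2     s5   s6 
   s3     s7   s8 
   s4     s9  s10 
   s5    s11  s12 
   s6    s13  s14 
   s7     s7   s8 
   s8     s9  s10 
   s9    s11  s12 
   s10   s13  s14 
 * s11    s7   s8 
 * s12    s9  s10 
 * s13   s11  s12 
 * s14   s13  s14 
(> = start, * = accepting)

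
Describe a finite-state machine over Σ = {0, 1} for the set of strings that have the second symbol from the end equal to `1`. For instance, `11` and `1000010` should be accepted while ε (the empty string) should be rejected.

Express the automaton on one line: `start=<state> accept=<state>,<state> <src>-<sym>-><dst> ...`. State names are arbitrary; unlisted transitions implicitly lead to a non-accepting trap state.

Because acceptance depends on a position counted from the end, the machine has to buffer the most recent 2 symbols. Make each state the string of the last up-to-2 symbols read; on input `x` shift the window left and append `x`. Accept when the buffered window has length 2 and begins with `1`.
With 7 states:
        0   1  
>  S0   S1  S2 
   S1   S3  S4 
   S2   S5  S6 
   S3   S3  S4 
   S4   S5  S6 
 * S5   S3  S4 
 * S6   S5  S6 
(> = start, * = accepting)

start=S0 accept=S5,S6 S0-0->S1 S0-1->S2 S1-0->S3 S1-1->S4 S2-0->S5 S2-1->S6 S3-0->S3 S3-1->S4 S4-0->S5 S4-1->S6 S5-0->S3 S5-1->S4 S6-0->S5 S6-1->S6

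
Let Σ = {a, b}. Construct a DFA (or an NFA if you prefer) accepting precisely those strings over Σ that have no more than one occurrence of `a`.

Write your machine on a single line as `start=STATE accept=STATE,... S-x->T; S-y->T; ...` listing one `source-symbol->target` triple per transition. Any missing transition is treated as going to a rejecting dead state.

start=S0; accept=S0,S1; S0-a->S1; S0-b->S0; S1-a->S2; S1-b->S1; S2-a->S2; S2-b->S2

Count `a`s, saturating at 2: state S0 means no `a` yet, S1 means one `a` seen, S2 means more than one. Each `a` increments (capped at S2); other symbols loop. Accept from {S0, S1}.
3 states suffice.
        a   b  
>* S0   S1  S0 
 * S1   S2  S1 
   S2   S2  S2 
(> = start, * = accepting)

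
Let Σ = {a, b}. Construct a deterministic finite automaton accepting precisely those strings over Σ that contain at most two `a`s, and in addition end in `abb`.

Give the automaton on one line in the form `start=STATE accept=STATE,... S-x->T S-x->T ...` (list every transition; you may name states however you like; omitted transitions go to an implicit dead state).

Run two small machines in parallel and take their product. The first has 4 states tracking the count of `a`s, saturating at 3; the second has 4 states tracking how much of the suffix `abb` has currently been matched. A product state is a pair (one from each), accepting exactly when both do. Equivalent product states are then merged.
9 states suffice.
        a   b  
>  s0   s1  s0 
   s1   s2  s3 
   s2   s4  s5 
   s3   s2  s6 
   s4   s4  s4 
   s5   s4  s7 
 * s6   s2  s8 
 * s7   s4  s4 
   s8   s2  s8 
(> = start, * = accepting)

start=s0 accept=s6,s7 s0-a->s1 s0-b->s0 s1-a->s2 s1-b->s3 s2-a->s4 s2-b->s5 s3-a->s2 s3-b->s6 s4-a->s4 s4-b->s4 s5-a->s4 s5-b->s7 s6-a->s2 s6-b->s8 s7-a->s4 s7-b->s4 s8-a->s2 s8-b->s8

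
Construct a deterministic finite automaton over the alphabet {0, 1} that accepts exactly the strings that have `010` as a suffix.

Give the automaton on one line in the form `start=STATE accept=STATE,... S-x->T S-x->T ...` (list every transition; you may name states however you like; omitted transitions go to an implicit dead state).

Remember how much of `010` the current input suffix matches. State S0 means no match yet; S1 means the last symbol is `0`; S2 means the last 2 symbols are `01`; S3 means the last 3 symbols are `010`. Only S3 accepts. On a mismatch, fall back to the longest proper suffix that is still a prefix of `010`.
With 4 states:
        0   1  
>  S0   S1  S0 
   S1   S1  S2 
   S2   S3  S0 
 * S3   S1  S2 
(> = start, * = accepting)

start=S0 accept=S3 S0-0->S1 S0-1->S0 S1-0->S1 S1-1->S2 S2-0->S3 S2-1->S0 S3-0->S1 S3-1->S2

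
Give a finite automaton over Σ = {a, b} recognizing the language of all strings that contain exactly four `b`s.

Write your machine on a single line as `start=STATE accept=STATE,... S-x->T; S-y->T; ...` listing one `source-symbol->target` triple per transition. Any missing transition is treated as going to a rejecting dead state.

start=S0; accept=S4; S0-a->S0; S0-b->S1; S1-a->S1; S1-b->S2; S2-a->S2; S2-b->S3; S3-a->S3; S3-b->S4; S4-a->S4; S4-b->S5; S5-a->S5; S5-b->S5

Only the number of `b`s matters, and only up to 5. Make a chain S0 → S1 → S2 → S3 → S4 → S5 advanced by each `b` (with S5 absorbing); every other symbol self-loops. The accepting set is {S4}.
6 states suffice.
        a   b  
>  S0   S0  S1 
   S1   S1  S2 
   S2   S2  S3 
   S3   S3  S4 
 * S4   S4  S5 
   S5   S5  S5 
(> = start, * = accepting)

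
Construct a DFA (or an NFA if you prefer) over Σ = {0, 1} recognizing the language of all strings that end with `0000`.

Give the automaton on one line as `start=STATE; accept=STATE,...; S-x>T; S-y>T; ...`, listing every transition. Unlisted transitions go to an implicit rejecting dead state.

start=q0; accept=q4; q0-0>q1; q0-1>q0; q1-0>q2; q1-1>q0; q2-0>q3; q2-1>q0; q3-0>q4; q3-1>q0; q4-0>q4; q4-1>q0

Let each state record the length of the longest suffix of the input read so far that is also a prefix of `0000`. q1 means the last symbol is `0`; q2 means the last 2 symbols are `00`; q3 means the last 3 symbols are `000`; q4 means the last 4 symbols are `0000`. Accept only at q4, where the string currently ends in `0000`.
A 5-state machine:
        0   1  
>  q0   q1  q0 
   q1   q2  q0 
   q2   q3  q0 
   q3   q4  q0 
 * q4   q4  q0 
(> = start, * = accepting)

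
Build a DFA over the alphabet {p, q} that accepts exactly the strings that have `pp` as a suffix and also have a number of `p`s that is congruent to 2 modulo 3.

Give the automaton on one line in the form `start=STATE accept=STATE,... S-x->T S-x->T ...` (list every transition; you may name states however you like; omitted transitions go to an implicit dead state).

Build one automaton per condition and run them in lockstep. One (3 states) tracks how much of the suffix `pp` has currently been matched; the other (3 states) tracks the count of `p`s modulo 3. Each combined state is a pair, one component from each; accept when both components accept. Minimizing collapses redundant product states.
5 states suffice.
       p  q 
>  A   B  A 
   B   C  D 
 * C   A  E 
   D   E  D 
   E   A  E 
(> = start, * = accepting)

start=A accept=C A-p->B A-q->A B-p->C B-q->D C-p->A C-q->E D-p->E D-q->D E-p->A E-q->E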